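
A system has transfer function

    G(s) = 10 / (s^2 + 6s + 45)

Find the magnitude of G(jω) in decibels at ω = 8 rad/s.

Substitute s = j8: numerator = 10, denominator = -19 + j48.
|G(j8)| = |10| / |-19 + j48| = 10 / 51.624 ≈ 0.1937.
In decibels: 20·log₁₀(0.1937) ≈ -14.3 dB.

|G(j8)|_dB ≈ -14.3 dB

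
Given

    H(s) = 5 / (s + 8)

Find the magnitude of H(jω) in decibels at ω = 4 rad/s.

Substitute s = j4: numerator = 5, denominator = 8 + j4.
|H(j4)| = |5| / |8 + j4| = 5 / 8.9443 ≈ 0.5590.
In decibels: 20·log₁₀(0.5590) ≈ -5.05 dB.

|H(j4)|_dB ≈ -5.05 dB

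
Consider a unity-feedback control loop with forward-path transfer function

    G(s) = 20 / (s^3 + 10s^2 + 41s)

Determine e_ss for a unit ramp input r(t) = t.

e_ss = 2.050

G(s) has one pole at the origin.
This is a Type 1 system. Kv = lim_{s→0} s·G(s) = 20/41.
e_ss = 1/Kv = 1/(20/41) = 41/20 ≈ 2.050.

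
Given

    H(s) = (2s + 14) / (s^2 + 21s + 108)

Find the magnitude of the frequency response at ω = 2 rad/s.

Substitute s = j2: numerator = 14 + j4, denominator = 104 + j42.
|H(j2)| = |14 + j4| / |104 + j42| = 14.560 / 112.16 ≈ 0.1298.

|H(j2)| ≈ 0.1298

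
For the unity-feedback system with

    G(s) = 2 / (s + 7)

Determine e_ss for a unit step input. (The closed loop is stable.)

G(s) has no poles at the origin.
This is a Type 0 system. Kp = lim_{s→0} G(s) = 2/7.
e_ss = 1/(1 + Kp) = 1/(1 + 2/7) = 7/9 ≈ 0.7778.

e_ss = 0.7778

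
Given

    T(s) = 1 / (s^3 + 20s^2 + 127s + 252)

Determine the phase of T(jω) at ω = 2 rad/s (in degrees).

∠T(j2) ≈ -55.04°

At s = j2: numerator = 1, denominator = 172 + j246.
∠T = ∠num − ∠den = 0° − (55.039°) = -55.04°.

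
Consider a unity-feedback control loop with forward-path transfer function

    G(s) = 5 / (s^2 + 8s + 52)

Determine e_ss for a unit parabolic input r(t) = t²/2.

G(s) has no poles at the origin.
This is a Type 0 system; Ka = lim_{s→0} s^2·G(s) = 0, so the steady-state error for a parabola input is infinite.

e_ss = ∞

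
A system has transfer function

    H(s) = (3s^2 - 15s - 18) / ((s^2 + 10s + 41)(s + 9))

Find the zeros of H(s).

Set the numerator to zero: 3s^2 - 15s - 18 = 0, i.e. 3·(s^2 - 5s - 6) = 0.
Factoring: (s - 6)(s + 1) = 0.

s = 6, -1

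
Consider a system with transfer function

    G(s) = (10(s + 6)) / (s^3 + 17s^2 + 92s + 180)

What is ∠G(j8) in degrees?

∠G(j8) ≈ -113.0°

At s = j8: numerator = 60 + j80, denominator = -908 + j224.
∠G = ∠num − ∠den = 53.130° − (166.14°) = -113.0°.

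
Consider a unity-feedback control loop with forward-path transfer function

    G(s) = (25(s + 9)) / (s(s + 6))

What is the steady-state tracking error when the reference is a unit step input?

G(s) has one pole at the origin.
This is a Type 1 system; for a step input the steady-state error is zero.

e_ss = 0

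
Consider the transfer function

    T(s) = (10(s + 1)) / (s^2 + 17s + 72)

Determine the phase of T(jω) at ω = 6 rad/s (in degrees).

At s = j6: numerator = 10 + j60, denominator = 36 + j102.
∠T = ∠num − ∠den = 80.538° − (70.560°) = 9.978°.

∠T(j6) ≈ 9.978°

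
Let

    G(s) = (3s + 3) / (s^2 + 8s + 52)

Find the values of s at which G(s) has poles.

s = -4 ± 6j

The poles are the roots of the denominator s^2 + 8s + 52 = 0.
Using the quadratic formula: s = (-8 ± √(-144))/2 = -4 ± 6j.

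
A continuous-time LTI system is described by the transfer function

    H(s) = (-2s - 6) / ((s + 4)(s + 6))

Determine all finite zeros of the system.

s = -3

Set the numerator to zero: -2s - 6 = 0, i.e. -2·(s + 3) = 0.
So s = -3.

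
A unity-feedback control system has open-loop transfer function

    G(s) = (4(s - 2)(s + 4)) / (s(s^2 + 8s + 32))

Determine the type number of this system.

Type 1

The denominator has 1 factor of s at the origin (free integrator), so this is a Type 1 system.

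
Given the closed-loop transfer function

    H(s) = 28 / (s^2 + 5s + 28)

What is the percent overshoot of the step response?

%OS ≈ 18.6%

Comparing s^2 + 5s + 28 to s^2 + 2ζωₙs + ωₙ²: ωₙ = √28 ≈ 5.292 rad/s and ζ = 5/(2·√28) ≈ 0.4725.
%OS = 100·exp(−πζ/√(1−ζ²)) = 100·exp(−π·0.4725/√(1−0.4725²)) ≈ 18.6%.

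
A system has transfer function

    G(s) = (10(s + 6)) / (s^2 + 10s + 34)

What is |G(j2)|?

|G(j2)| ≈ 1.754

Substitute s = j2: numerator = 60 + j20, denominator = 30 + j20.
|G(j2)| = |60 + j20| / |30 + j20| = 63.246 / 36.056 ≈ 1.754.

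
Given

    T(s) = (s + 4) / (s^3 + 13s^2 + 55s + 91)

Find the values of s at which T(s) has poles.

The poles are the roots of the denominator s^3 + 13s^2 + 55s + 91 = 0.
Trying s = -7: the polynomial evaluates to 0, so (s + 7) is a factor.
Dividing out leaves s^2 + 6s + 13 = 0.
The quadratic formula then gives s = -3 ± 2j.

s = -3 + 2j, -3 - 2j, -7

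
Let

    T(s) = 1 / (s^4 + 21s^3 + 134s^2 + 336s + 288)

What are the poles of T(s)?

The poles are the roots of the denominator s^4 + 21s^3 + 134s^2 + 336s + 288 = 0.
Trying s = -12: the polynomial evaluates to 0, so (s + 12) is a factor.
Dividing out leaves s^3 + 9s^2 + 26s + 24 = 0.
This factors further as (s + 4)(s + 2)(s + 3) = 0.

s = -12, -4, -2, -3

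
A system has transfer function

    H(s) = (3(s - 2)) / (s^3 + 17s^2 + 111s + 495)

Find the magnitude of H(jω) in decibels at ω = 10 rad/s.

Substitute s = j10: numerator = -6 + j30, denominator = -1205 + j110.
|H(j10)| = |-6 + j30| / |-1205 + j110| = 30.594 / 1210.0 ≈ 0.02528.
In decibels: 20·log₁₀(0.02528) ≈ -31.9 dB.

|H(j10)|_dB ≈ -31.9 dB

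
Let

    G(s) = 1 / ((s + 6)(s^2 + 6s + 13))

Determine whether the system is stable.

stable

The poles can be read from the denominator factors: s = -6, -3 ± 2j.
Since all poles lie strictly in the left half-plane, the system is stable.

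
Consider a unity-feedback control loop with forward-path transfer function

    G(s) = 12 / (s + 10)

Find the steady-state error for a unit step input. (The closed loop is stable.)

e_ss = 0.4545

G(s) has no poles at the origin.
This is a Type 0 system. Kp = lim_{s→0} G(s) = 12/10 = 6/5.
e_ss = 1/(1 + Kp) = 1/(1 + 6/5) = 5/11 ≈ 0.4545.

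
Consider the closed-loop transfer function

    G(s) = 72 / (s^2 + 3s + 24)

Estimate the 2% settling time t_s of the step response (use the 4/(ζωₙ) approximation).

t_s ≈ 2.667 s

Comparing s^2 + 3s + 24 to s^2 + 2ζωₙs + ωₙ²: ωₙ = √24 ≈ 4.899 rad/s and ζ = 3/(2·√24) ≈ 0.3062.
ζωₙ = 3/2 = 1.5, so t_s ≈ 4/(ζωₙ) = 4/1.5 ≈ 2.667 s.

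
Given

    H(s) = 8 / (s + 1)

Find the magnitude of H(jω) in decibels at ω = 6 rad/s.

|H(j6)|_dB ≈ 2.38 dB

Substitute s = j6: numerator = 8, denominator = 1 + j6.
|H(j6)| = |8| / |1 + j6| = 8 / 6.0828 ≈ 1.315.
In decibels: 20·log₁₀(1.315) ≈ 2.38 dB.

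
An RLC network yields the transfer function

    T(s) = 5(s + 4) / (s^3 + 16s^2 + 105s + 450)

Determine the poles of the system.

s = -3 ± 6j, -10

The poles are the roots of the denominator s^3 + 16s^2 + 105s + 450 = 0.
Trying s = -10: the polynomial evaluates to 0, so (s + 10) is a factor.
Dividing out leaves s^2 + 6s + 45 = 0.
The quadratic formula then gives s = -3 ± 6j.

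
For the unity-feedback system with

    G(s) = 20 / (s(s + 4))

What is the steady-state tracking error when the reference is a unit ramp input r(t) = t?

G(s) has one pole at the origin.
This is a Type 1 system. Kv = lim_{s→0} s·G(s) = 20/4 = 5.
e_ss = 1/Kv = 1/(5) = 1/5 ≈ 0.2000.

e_ss = 0.2000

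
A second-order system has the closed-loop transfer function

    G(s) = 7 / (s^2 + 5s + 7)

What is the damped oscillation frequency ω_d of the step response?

Comparing s^2 + 5s + 7 to s^2 + 2ζωₙs + ωₙ²: ωₙ = √7 ≈ 2.646 rad/s and ζ = 5/(2·√7) ≈ 0.9449.
ζωₙ = 5/2 = 2.5, so ω_d = ωₙ√(1−ζ²) = √(ωₙ² − (ζωₙ)²) = √(7 − 2.5²) = √0.75 ≈ 0.8660 rad/s.

ω_d ≈ 0.8660 rad/s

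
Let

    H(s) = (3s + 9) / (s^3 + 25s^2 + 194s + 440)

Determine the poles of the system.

The poles are the roots of the denominator s^3 + 25s^2 + 194s + 440 = 0.
Trying s = -4: the polynomial evaluates to 0, so (s + 4) is a factor.
Dividing out leaves s^2 + 21s + 110 = 0.
Factoring the quadratic: (s + 11)(s + 10) = 0.

s = -4, -11, -10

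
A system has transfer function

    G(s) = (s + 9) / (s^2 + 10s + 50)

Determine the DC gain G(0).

G(0) = 9/50 ≈ 0.1800

Set s = 0: G(0) = (9) / (50) = 9/50.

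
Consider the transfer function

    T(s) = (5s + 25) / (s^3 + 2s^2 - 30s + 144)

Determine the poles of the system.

The poles are the roots of the denominator s^3 + 2s^2 - 30s + 144 = 0.
Trying s = -8: the polynomial evaluates to 0, so (s + 8) is a factor.
Dividing out leaves s^2 - 6s + 18 = 0.
The quadratic formula then gives s = 3 ± 3j.

s = 3 ± 3j, -8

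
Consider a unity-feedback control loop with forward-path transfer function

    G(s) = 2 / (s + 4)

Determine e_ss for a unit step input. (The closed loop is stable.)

e_ss = 0.6667

G(s) has no poles at the origin.
This is a Type 0 system. Kp = lim_{s→0} G(s) = 2/4 = 1/2.
e_ss = 1/(1 + Kp) = 1/(1 + 1/2) = 2/3 ≈ 0.6667.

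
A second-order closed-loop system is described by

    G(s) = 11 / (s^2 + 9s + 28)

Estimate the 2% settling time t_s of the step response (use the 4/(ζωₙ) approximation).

Comparing s^2 + 9s + 28 to s^2 + 2ζωₙs + ωₙ²: ωₙ = √28 ≈ 5.292 rad/s and ζ = 9/(2·√28) ≈ 0.8504.
ζωₙ = 9/2 = 4.5, so t_s ≈ 4/(ζωₙ) = 4/4.5 ≈ 0.8889 s.

t_s ≈ 0.8889 s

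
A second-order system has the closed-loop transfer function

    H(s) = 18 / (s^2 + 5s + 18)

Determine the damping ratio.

ζ ≈ 0.5893

Compare the denominator to the standard form s^2 + 2ζωₙs + ωₙ².
ωₙ² = 18, so ωₙ = √18 ≈ 4.243 rad/s.
2ζωₙ = 5, so ζ = 5/(2·√18) ≈ 0.5893.
With ζ = 0.5893 the response is underdamped.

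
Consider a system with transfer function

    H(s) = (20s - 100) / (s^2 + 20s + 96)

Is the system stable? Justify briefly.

stable

The denominator s^2 + 20s + 96 factors as (s + 8)(s + 12), giving poles at s = -8, -12.
Since all poles lie strictly in the left half-plane, the system is stable.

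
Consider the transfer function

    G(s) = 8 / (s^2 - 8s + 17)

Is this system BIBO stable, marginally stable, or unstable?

The denominator s^2 - 8s + 17 factors as (s^2 - 8s + 17), giving poles at s = 4 ± j.
Since the pole(s) at s = 4 ± j lie in the right half-plane, the system is unstable.

unstable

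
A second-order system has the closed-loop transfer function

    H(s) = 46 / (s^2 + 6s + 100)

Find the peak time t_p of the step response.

t_p ≈ 0.3293 s

Comparing s^2 + 6s + 100 to s^2 + 2ζωₙs + ωₙ²: ωₙ = 10 rad/s and ζ = 6/(2·10) = 0.3.
ζωₙ = 6/2 = 3, so ω_d = ωₙ√(1−ζ²) = √(ωₙ² − (ζωₙ)²) = √(100 − 3²) = √91 ≈ 9.539 rad/s.
t_p = π/ω_d = π/9.539 ≈ 0.3293 s.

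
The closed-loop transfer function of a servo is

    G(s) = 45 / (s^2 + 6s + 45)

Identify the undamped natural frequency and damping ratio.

Compare the denominator to the standard form s^2 + 2ζωₙs + ωₙ².
ωₙ² = 45, so ωₙ = √45 ≈ 6.708 rad/s.
2ζωₙ = 6, so ζ = 6/(2·√45) ≈ 0.4472.

ωₙ ≈ 6.708 rad/s, ζ ≈ 0.4472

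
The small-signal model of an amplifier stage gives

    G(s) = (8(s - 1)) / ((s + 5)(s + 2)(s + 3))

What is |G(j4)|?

Substitute s = j4: numerator = -8 + j32, denominator = -130 + j60.
|G(j4)| = |-8 + j32| / |-130 + j60| = 32.985 / 143.18 ≈ 0.2304.

|G(j4)| ≈ 0.2304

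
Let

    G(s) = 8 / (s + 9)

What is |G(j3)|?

Substitute s = j3: numerator = 8, denominator = 9 + j3.
|G(j3)| = |8| / |9 + j3| = 8 / 9.4868 ≈ 0.8433.

|G(j3)| ≈ 0.8433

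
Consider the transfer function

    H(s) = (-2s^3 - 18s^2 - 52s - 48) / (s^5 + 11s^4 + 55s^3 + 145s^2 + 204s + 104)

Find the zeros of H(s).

Set the numerator to zero: -2s^3 - 18s^2 - 52s - 48 = 0, i.e. -2·(s^3 + 9s^2 + 26s + 24) = 0.
Factoring: (s + 2)(s + 4)(s + 3) = 0.

s = -2, -4, -3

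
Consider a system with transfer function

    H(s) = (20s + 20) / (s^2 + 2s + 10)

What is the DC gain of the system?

Set s = 0: H(0) = (20) / (10) = 2.

H(0) = 2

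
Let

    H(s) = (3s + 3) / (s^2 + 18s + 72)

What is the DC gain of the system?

H(0) = 1/24 ≈ 0.04167

Set s = 0: H(0) = (3) / (72) = 1/24.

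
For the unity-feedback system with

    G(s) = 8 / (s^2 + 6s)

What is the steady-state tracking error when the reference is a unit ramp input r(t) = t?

G(s) has one pole at the origin.
This is a Type 1 system. Kv = lim_{s→0} s·G(s) = 8/6 = 4/3.
e_ss = 1/Kv = 1/(4/3) = 3/4 ≈ 0.7500.

e_ss = 0.7500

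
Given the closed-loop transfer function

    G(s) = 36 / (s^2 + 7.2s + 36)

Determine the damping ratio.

Compare the denominator to the standard form s^2 + 2ζωₙs + ωₙ².
ωₙ² = 36, so ωₙ = 6 rad/s.
2ζωₙ = 7.2, so ζ = 7.2/(2·6) = 0.6.

ζ = 0.6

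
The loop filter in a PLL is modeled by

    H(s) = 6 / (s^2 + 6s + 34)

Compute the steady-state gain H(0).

H(0) = 3/17 ≈ 0.1765

At s = 0 each factor (s + a) contributes a and each (s^2 + bs + c) contributes c.
H(0) = 6·1 / ((34)) = 6/34 = 3/17.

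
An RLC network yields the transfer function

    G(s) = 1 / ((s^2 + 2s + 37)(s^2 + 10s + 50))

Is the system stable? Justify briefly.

The poles can be read from the denominator factors: s = -1 ± 6j, -5 ± 5j.
Since all poles lie strictly in the left half-plane, the system is stable.

stable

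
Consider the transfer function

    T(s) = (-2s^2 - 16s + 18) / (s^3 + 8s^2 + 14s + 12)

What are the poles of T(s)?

The poles are the roots of the denominator s^3 + 8s^2 + 14s + 12 = 0.
Trying s = -6: the polynomial evaluates to 0, so (s + 6) is a factor.
Dividing out leaves s^2 + 2s + 2 = 0.
The quadratic formula then gives s = -1 ± 1j.

s = -1 ± j, -6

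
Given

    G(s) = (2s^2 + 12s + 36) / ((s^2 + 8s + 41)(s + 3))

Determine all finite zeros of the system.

Set the numerator to zero: 2s^2 + 12s + 36 = 0, i.e. 2·(s^2 + 6s + 18) = 0.
Factoring: (s^2 + 6s + 18) = 0.

s = -3 + 3j, -3 - 3j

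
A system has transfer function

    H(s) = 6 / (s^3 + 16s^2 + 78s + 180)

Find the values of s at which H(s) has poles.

The poles are the roots of the denominator s^3 + 16s^2 + 78s + 180 = 0.
Trying s = -10: the polynomial evaluates to 0, so (s + 10) is a factor.
Dividing out leaves s^2 + 6s + 18 = 0.
The quadratic formula then gives s = -3 ± 3j.

s = -3 + 3j, -3 - 3j, -10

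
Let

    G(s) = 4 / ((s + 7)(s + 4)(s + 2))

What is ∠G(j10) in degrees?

∠G(j10) ≈ 158.1°

At s = j10: numerator = 4, denominator = -1244 - j500.
∠G = ∠num − ∠den = 0° − (-158.10°) = 158.1°.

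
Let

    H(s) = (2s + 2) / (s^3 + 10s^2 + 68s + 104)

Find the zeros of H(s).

s = -1

Set the numerator to zero: 2s + 2 = 0, i.e. 2·(s + 1) = 0.
So s = -1.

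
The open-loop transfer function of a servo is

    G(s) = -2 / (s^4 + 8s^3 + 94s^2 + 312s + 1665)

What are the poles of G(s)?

The poles are the roots of the denominator s^4 + 8s^3 + 94s^2 + 312s + 1665 = 0.
No real roots exist; factor into two real quadratics: (s^2 + 2s + 37)(s^2 + 6s + 45) = 0.
Each quadratic gives a conjugate pair via the quadratic formula.

s = -1 ± 6j, -3 ± 6j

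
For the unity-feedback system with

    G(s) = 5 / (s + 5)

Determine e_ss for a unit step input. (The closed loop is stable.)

G(s) has no poles at the origin.
This is a Type 0 system. Kp = lim_{s→0} G(s) = 5/5 = 1.
e_ss = 1/(1 + Kp) = 1/(1 + 1) = 1/2 ≈ 0.5000.

e_ss = 0.5000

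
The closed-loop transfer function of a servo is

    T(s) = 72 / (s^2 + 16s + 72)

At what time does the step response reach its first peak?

Comparing s^2 + 16s + 72 to s^2 + 2ζωₙs + ωₙ²: ωₙ = √72 ≈ 8.485 rad/s and ζ = 16/(2·√72) ≈ 0.9428.
ζωₙ = 16/2 = 8, so ω_d = ωₙ√(1−ζ²) = √(ωₙ² − (ζωₙ)²) = √(72 − 8²) = √8 ≈ 2.828 rad/s.
t_p = π/ω_d = π/2.828 ≈ 1.111 s.

t_p ≈ 1.111 s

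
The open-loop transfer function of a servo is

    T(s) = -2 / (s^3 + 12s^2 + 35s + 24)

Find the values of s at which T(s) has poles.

s = -1, -8, -3

The poles are the roots of the denominator s^3 + 12s^2 + 35s + 24 = 0.
Trying s = -1: the polynomial evaluates to 0, so (s + 1) is a factor.
Dividing out leaves s^2 + 11s + 24 = 0.
Factoring the quadratic: (s + 8)(s + 3) = 0.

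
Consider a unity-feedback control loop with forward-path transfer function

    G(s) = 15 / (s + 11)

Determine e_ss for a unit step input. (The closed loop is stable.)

G(s) has no poles at the origin.
This is a Type 0 system. Kp = lim_{s→0} G(s) = 15/11.
e_ss = 1/(1 + Kp) = 1/(1 + 15/11) = 11/26 ≈ 0.4231.

e_ss = 0.4231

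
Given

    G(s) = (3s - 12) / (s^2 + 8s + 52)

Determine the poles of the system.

The poles are the roots of the denominator s^2 + 8s + 52 = 0.
Using the quadratic formula: s = (-8 ± √(-144))/2 = -4 ± 6j.

s = -4 + 6j, -4 - 6j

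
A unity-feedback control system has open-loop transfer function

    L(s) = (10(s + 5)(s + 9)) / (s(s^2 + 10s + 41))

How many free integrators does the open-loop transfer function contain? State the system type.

Type 1

The denominator has 1 factor of s at the origin (free integrator), so this is a Type 1 system.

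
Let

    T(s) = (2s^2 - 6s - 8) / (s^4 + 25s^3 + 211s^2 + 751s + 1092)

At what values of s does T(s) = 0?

s = -1, 4

Set the numerator to zero: 2s^2 - 6s - 8 = 0, i.e. 2·(s^2 - 3s - 4) = 0.
Factoring: (s + 1)(s - 4) = 0.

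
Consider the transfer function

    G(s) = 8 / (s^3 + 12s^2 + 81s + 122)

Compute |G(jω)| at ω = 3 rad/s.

|G(j3)| ≈ 0.03696

Substitute s = j3: numerator = 8, denominator = 14 + j216.
|G(j3)| = |8| / |14 + j216| = 8 / 216.45 ≈ 0.03696.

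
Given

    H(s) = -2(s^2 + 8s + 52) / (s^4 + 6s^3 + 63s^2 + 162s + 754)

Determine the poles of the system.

The poles are the roots of the denominator s^4 + 6s^3 + 63s^2 + 162s + 754 = 0.
No real roots exist; factor into two real quadratics: (s^2 + 4s + 29)(s^2 + 2s + 26) = 0.
Each quadratic gives a conjugate pair via the quadratic formula.

s = -2 + 5j, -2 - 5j, -1 + 5j, -1 - 5j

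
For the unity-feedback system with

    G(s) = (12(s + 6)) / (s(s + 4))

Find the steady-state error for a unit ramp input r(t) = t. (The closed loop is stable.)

e_ss = 0.05556

G(s) has one pole at the origin.
This is a Type 1 system. Kv = lim_{s→0} s·G(s) = 72/4 = 18.
e_ss = 1/Kv = 1/(18) = 1/18 ≈ 0.05556.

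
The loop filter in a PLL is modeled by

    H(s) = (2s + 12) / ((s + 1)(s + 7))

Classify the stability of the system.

The poles can be read from the denominator factors: s = -1, -7.
Since all poles lie strictly in the left half-plane, the system is stable.

stable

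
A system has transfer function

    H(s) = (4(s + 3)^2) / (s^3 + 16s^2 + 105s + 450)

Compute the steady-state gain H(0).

H(0) = 2/25 ≈ 0.08000

Set s = 0: H(0) = (36) / (450) = 2/25.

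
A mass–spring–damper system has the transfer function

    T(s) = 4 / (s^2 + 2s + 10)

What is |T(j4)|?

|T(j4)| = 0.4000

Substitute s = j4: numerator = 4, denominator = -6 + j8.
|T(j4)| = |4| / |-6 + j8| = 4 / 10 = 0.4000.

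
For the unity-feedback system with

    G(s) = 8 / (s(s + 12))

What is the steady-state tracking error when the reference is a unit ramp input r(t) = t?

e_ss = 1.500

G(s) has one pole at the origin.
This is a Type 1 system. Kv = lim_{s→0} s·G(s) = 8/12 = 2/3.
e_ss = 1/Kv = 1/(2/3) = 3/2 ≈ 1.500.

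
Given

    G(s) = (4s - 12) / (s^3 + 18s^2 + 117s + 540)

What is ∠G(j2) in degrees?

At s = j2: numerator = -12 + j8, denominator = 468 + j226.
∠G = ∠num − ∠den = 146.31° − (25.776°) = 120.5°.

∠G(j2) ≈ 120.5°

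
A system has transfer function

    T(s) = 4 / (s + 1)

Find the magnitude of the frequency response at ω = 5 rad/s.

Substitute s = j5: numerator = 4, denominator = 1 + j5.
|T(j5)| = |4| / |1 + j5| = 4 / 5.0990 ≈ 0.7845.

|T(j5)| ≈ 0.7845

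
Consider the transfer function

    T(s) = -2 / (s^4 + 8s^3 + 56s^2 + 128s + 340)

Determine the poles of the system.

The poles are the roots of the denominator s^4 + 8s^3 + 56s^2 + 128s + 340 = 0.
No real roots exist; factor into two real quadratics: (s^2 + 2s + 10)(s^2 + 6s + 34) = 0.
Each quadratic gives a conjugate pair via the quadratic formula.

s = -1 ± 3j, -3 ± 5j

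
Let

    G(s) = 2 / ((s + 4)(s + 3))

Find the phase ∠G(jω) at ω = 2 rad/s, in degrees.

∠G(j2) ≈ -60.26°

At s = j2: numerator = 2, denominator = 8 + j14.
∠G = ∠num − ∠den = 0° − (60.255°) = -60.26°.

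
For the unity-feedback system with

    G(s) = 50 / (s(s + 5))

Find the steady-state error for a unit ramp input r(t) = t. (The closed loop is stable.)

G(s) has one pole at the origin.
This is a Type 1 system. Kv = lim_{s→0} s·G(s) = 50/5 = 10.
e_ss = 1/Kv = 1/(10) = 1/10 ≈ 0.1000.

e_ss = 0.1000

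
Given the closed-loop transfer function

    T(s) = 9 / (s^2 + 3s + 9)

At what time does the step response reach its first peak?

Comparing s^2 + 3s + 9 to s^2 + 2ζωₙs + ωₙ²: ωₙ = 3 rad/s and ζ = 3/(2·3) = 0.5.
ζωₙ = 3/2 = 1.5, so ω_d = ωₙ√(1−ζ²) = √(ωₙ² − (ζωₙ)²) = √(9 − 1.5²) = √6.75 ≈ 2.598 rad/s.
t_p = π/ω_d = π/2.598 ≈ 1.209 s.

t_p ≈ 1.209 s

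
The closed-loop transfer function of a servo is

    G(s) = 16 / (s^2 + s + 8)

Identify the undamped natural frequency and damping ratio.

ωₙ ≈ 2.828 rad/s, ζ ≈ 0.1768

Compare the denominator to the standard form s^2 + 2ζωₙs + ωₙ².
ωₙ² = 8, so ωₙ = √8 ≈ 2.828 rad/s.
2ζωₙ = 1, so ζ = 1/(2·√8) ≈ 0.1768.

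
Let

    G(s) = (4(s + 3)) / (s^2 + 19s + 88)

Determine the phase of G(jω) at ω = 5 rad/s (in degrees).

∠G(j5) ≈ 2.587°

At s = j5: numerator = 12 + j20, denominator = 63 + j95.
∠G = ∠num − ∠den = 59.036° − (56.449°) = 2.587°.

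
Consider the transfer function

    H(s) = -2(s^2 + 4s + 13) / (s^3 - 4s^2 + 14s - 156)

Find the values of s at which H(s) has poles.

The poles are the roots of the denominator s^3 - 4s^2 + 14s - 156 = 0.
Trying s = 6: the polynomial evaluates to 0, so (s - 6) is a factor.
Dividing out leaves s^2 + 2s + 26 = 0.
The quadratic formula then gives s = -1 ± 5j.

s = -1 ± 5j, 6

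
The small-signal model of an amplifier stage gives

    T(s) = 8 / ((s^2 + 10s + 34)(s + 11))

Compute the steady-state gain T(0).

Set s = 0: T(0) = (8) / (374) = 4/187.

T(0) = 4/187 ≈ 0.02139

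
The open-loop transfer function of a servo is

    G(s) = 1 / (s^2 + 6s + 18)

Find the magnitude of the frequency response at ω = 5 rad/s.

|G(j5)| ≈ 0.03246

Substitute s = j5: numerator = 1, denominator = -7 + j30.
|G(j5)| = |1| / |-7 + j30| = 1 / 30.806 ≈ 0.03246.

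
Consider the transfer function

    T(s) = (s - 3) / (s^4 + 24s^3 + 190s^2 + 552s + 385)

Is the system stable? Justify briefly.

stable

The denominator s^4 + 24s^3 + 190s^2 + 552s + 385 factors as (s + 5)(s + 7)(s + 11)(s + 1), giving poles at s = -5, -7, -11, -1.
Since all poles lie strictly in the left half-plane, the system is stable.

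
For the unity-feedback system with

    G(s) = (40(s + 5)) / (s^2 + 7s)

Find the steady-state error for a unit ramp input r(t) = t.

G(s) has one pole at the origin.
This is a Type 1 system. Kv = lim_{s→0} s·G(s) = 200/7.
e_ss = 1/Kv = 1/(200/7) = 7/200 ≈ 0.03500.

e_ss = 0.03500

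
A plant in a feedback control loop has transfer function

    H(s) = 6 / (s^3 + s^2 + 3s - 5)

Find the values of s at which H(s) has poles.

s = -1 ± 2j, 1

The poles are the roots of the denominator s^3 + s^2 + 3s - 5 = 0.
Trying s = 1: the polynomial evaluates to 0, so (s - 1) is a factor.
Dividing out leaves s^2 + 2s + 5 = 0.
The quadratic formula then gives s = -1 ± 2j.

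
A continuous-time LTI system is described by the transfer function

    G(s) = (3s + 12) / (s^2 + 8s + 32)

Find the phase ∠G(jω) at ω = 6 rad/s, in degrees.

At s = j6: numerator = 12 + j18, denominator = -4 + j48.
∠G = ∠num − ∠den = 56.310° − (94.764°) = -38.45°.

∠G(j6) ≈ -38.45°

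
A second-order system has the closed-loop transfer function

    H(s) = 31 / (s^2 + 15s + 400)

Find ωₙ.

Compare the denominator to the standard form s^2 + 2ζωₙs + ωₙ².
ωₙ² = 400, so ωₙ = 20 rad/s.

ωₙ = 20 rad/s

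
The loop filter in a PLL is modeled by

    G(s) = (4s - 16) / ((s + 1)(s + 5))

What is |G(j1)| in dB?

|G(j1)|_dB ≈ 7.19 dB

Substitute s = j1: numerator = -16 + j4, denominator = 4 + j6.
|G(j1)| = |-16 + j4| / |4 + j6| = 16.492 / 7.2111 ≈ 2.287.
In decibels: 20·log₁₀(2.287) ≈ 7.19 dB.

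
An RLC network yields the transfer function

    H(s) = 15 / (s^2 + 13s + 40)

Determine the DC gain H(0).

H(0) = 3/8 ≈ 0.3750

Set s = 0: H(0) = (15) / (40) = 3/8.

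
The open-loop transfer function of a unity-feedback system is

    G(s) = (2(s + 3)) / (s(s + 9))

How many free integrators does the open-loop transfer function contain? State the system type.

The denominator has 1 factor of s at the origin (free integrator), so this is a Type 1 system.

Type 1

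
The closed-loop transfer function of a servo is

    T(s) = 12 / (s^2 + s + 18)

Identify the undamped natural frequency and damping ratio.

ωₙ ≈ 4.243 rad/s, ζ ≈ 0.1179

Compare the denominator to the standard form s^2 + 2ζωₙs + ωₙ².
ωₙ² = 18, so ωₙ = √18 ≈ 4.243 rad/s.
2ζωₙ = 1, so ζ = 1/(2·√18) ≈ 0.1179.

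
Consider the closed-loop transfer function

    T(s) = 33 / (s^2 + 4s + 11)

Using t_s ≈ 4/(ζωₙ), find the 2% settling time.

Comparing s^2 + 4s + 11 to s^2 + 2ζωₙs + ωₙ²: ωₙ = √11 ≈ 3.317 rad/s and ζ = 4/(2·√11) ≈ 0.6030.
ζωₙ = 4/2 = 2, so t_s ≈ 4/(ζωₙ) = 4/2 = 2 s.

t_s ≈ 2 s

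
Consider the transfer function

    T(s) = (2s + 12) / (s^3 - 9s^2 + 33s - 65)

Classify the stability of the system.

unstable

The denominator s^3 - 9s^2 + 33s - 65 factors as (s^2 - 4s + 13)(s - 5), giving poles at s = 2 ± 3j, 5.
Since the pole(s) at s = 2 + 3j, 2 - 3j, 5 lie in the right half-plane, the system is unstable.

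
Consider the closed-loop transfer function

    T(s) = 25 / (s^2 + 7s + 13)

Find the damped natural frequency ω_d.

ω_d ≈ 0.8660 rad/s

Comparing s^2 + 7s + 13 to s^2 + 2ζωₙs + ωₙ²: ωₙ = √13 ≈ 3.606 rad/s and ζ = 7/(2·√13) ≈ 0.9707.
ζωₙ = 7/2 = 3.5, so ω_d = ωₙ√(1−ζ²) = √(ωₙ² − (ζωₙ)²) = √(13 − 3.5²) = √0.75 ≈ 0.8660 rad/s.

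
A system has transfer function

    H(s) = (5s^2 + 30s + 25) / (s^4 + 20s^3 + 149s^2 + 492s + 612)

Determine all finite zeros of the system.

Set the numerator to zero: 5s^2 + 30s + 25 = 0, i.e. 5·(s^2 + 6s + 5) = 0.
Factoring: (s + 5)(s + 1) = 0.

s = -5, -1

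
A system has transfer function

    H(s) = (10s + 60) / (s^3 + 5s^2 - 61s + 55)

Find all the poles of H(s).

The poles are the roots of the denominator s^3 + 5s^2 - 61s + 55 = 0.
Trying s = -11: the polynomial evaluates to 0, so (s + 11) is a factor.
Dividing out leaves s^2 - 6s + 5 = 0.
Factoring the quadratic: (s - 1)(s - 5) = 0.

s = -11, 1, 5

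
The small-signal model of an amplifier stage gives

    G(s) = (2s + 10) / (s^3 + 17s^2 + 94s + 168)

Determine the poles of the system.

The poles are the roots of the denominator s^3 + 17s^2 + 94s + 168 = 0.
Trying s = -7: the polynomial evaluates to 0, so (s + 7) is a factor.
Dividing out leaves s^2 + 10s + 24 = 0.
Factoring the quadratic: (s + 6)(s + 4) = 0.

s = -7, -6, -4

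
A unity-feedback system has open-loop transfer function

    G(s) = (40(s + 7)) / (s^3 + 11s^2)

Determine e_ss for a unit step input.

e_ss = 0

G(s) has 2 poles at the origin.
This is a Type 2 system; for a step input the steady-state error is zero.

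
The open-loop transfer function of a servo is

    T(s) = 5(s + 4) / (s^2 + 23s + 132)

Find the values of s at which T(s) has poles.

The poles are the roots of the denominator s^2 + 23s + 132 = 0.
Factoring: (s + 11)(s + 12) = 0, so s = -11 and s = -12.

s = -11, -12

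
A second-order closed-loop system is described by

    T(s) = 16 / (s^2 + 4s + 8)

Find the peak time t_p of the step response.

t_p ≈ 1.571 s

Comparing s^2 + 4s + 8 to s^2 + 2ζωₙs + ωₙ²: ωₙ = √8 ≈ 2.828 rad/s and ζ = 4/(2·√8) ≈ 0.7071.
ζωₙ = 4/2 = 2, so ω_d = ωₙ√(1−ζ²) = √(ωₙ² − (ζωₙ)²) = √(8 − 2²) = √4 = 2 rad/s.
t_p = π/ω_d = π/2 ≈ 1.571 s.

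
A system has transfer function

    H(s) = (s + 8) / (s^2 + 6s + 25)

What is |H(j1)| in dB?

Substitute s = j1: numerator = 8 + j1, denominator = 24 + j6.
|H(j1)| = |8 + j1| / |24 + j6| = 8.0623 / 24.739 ≈ 0.3259.
In decibels: 20·log₁₀(0.3259) ≈ -9.74 dB.

|H(j1)|_dB ≈ -9.74 dB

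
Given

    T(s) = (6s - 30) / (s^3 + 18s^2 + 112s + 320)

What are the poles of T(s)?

The poles are the roots of the denominator s^3 + 18s^2 + 112s + 320 = 0.
Trying s = -10: the polynomial evaluates to 0, so (s + 10) is a factor.
Dividing out leaves s^2 + 8s + 32 = 0.
The quadratic formula then gives s = -4 ± 4j.

s = -4 + 4j, -4 - 4j, -10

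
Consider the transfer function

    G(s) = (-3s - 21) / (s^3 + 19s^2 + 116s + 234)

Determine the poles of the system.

The poles are the roots of the denominator s^3 + 19s^2 + 116s + 234 = 0.
Trying s = -9: the polynomial evaluates to 0, so (s + 9) is a factor.
Dividing out leaves s^2 + 10s + 26 = 0.
The quadratic formula then gives s = -5 ± 1j.

s = -5 + j, -5 - j, -9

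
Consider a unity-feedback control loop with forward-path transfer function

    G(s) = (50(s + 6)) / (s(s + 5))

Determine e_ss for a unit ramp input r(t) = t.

G(s) has one pole at the origin.
This is a Type 1 system. Kv = lim_{s→0} s·G(s) = 300/5 = 60.
e_ss = 1/Kv = 1/(60) = 1/60 ≈ 0.01667.

e_ss = 0.01667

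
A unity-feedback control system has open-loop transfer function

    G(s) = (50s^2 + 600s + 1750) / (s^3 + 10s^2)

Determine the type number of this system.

Factor s from the denominator: s^3 + 10s^2 = s^2·(s + 10).
There are 2 poles at the origin, so the system is Type 2.

Type 2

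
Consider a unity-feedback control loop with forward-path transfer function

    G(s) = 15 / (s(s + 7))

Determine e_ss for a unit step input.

e_ss = 0

G(s) has one pole at the origin.
This is a Type 1 system; for a step input the steady-state error is zero.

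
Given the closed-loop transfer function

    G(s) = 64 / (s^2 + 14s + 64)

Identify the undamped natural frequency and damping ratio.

Compare the denominator to the standard form s^2 + 2ζωₙs + ωₙ².
ωₙ² = 64, so ωₙ = 8 rad/s.
2ζωₙ = 14, so ζ = 14/(2·8) = 0.875.

ωₙ = 8 rad/s, ζ = 0.875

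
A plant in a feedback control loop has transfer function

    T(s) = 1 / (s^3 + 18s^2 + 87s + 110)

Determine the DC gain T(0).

Set s = 0: T(0) = (1) / (110) = 1/110.

T(0) = 1/110 ≈ 0.009091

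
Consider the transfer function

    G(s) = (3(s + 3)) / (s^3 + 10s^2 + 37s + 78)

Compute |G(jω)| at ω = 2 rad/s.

Substitute s = j2: numerator = 9 + j6, denominator = 38 + j66.
|G(j2)| = |9 + j6| / |38 + j66| = 10.817 / 76.158 ≈ 0.1420.

|G(j2)| ≈ 0.1420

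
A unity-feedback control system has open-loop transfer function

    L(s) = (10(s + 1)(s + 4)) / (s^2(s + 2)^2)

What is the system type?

The denominator has 2 factors of s at the origin (free integrators), so this is a Type 2 system.

Type 2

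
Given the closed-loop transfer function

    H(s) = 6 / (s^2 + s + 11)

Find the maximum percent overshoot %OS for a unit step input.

%OS ≈ 61.9%

Comparing s^2 + s + 11 to s^2 + 2ζωₙs + ωₙ²: ωₙ = √11 ≈ 3.317 rad/s and ζ = 1/(2·√11) ≈ 0.1508.
%OS = 100·exp(−πζ/√(1−ζ²)) = 100·exp(−π·0.1508/√(1−0.1508²)) ≈ 61.9%.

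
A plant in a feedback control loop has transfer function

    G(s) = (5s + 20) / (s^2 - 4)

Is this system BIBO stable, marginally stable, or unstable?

unstable

The denominator s^2 - 4 factors as (s + 2)(s - 2), giving poles at s = -2, 2.
Since the pole(s) at s = 2 lie in the right half-plane, the system is unstable.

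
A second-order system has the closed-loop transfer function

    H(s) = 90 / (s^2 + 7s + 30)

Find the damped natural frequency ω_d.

ω_d ≈ 4.213 rad/s

Comparing s^2 + 7s + 30 to s^2 + 2ζωₙs + ωₙ²: ωₙ = √30 ≈ 5.477 rad/s and ζ = 7/(2·√30) ≈ 0.6390.
ζωₙ = 7/2 = 3.5, so ω_d = ωₙ√(1−ζ²) = √(ωₙ² − (ζωₙ)²) = √(30 − 3.5²) = √17.75 ≈ 4.213 rad/s.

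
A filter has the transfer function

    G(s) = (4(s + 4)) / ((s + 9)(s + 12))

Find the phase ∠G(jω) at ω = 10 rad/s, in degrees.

At s = j10: numerator = 16 + j40, denominator = 8 + j210.
∠G = ∠num − ∠den = 68.199° − (87.818°) = -19.62°.

∠G(j10) ≈ -19.62°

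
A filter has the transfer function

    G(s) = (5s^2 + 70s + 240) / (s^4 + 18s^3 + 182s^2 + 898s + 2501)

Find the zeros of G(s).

s = -8, -6

Set the numerator to zero: 5s^2 + 70s + 240 = 0, i.e. 5·(s^2 + 14s + 48) = 0.
Factoring: (s + 8)(s + 6) = 0.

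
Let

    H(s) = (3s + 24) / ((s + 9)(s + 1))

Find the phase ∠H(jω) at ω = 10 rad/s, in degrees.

At s = j10: numerator = 24 + j30, denominator = -91 + j100.
∠H = ∠num − ∠den = 51.340° − (132.30°) = -80.96°.

∠H(j10) ≈ -80.96°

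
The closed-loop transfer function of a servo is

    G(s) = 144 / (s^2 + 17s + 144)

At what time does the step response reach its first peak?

Comparing s^2 + 17s + 144 to s^2 + 2ζωₙs + ωₙ²: ωₙ = 12 rad/s and ζ = 17/(2·12) ≈ 0.7083.
ζωₙ = 17/2 = 8.5, so ω_d = ωₙ√(1−ζ²) = √(ωₙ² − (ζωₙ)²) = √(144 − 8.5²) = √71.75 ≈ 8.471 rad/s.
t_p = π/ω_d = π/8.471 ≈ 0.3709 s.

t_p ≈ 0.3709 s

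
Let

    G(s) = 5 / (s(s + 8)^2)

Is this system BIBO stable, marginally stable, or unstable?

The poles can be read from the denominator factors: s = 0, -8, -8.
Since the simple pole(s) at s = 0 lie on the jω-axis with none in the right half-plane, the system is marginally stable.

marginally stable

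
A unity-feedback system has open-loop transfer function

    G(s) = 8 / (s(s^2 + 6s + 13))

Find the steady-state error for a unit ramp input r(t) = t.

G(s) has one pole at the origin.
This is a Type 1 system. Kv = lim_{s→0} s·G(s) = 8/13.
e_ss = 1/Kv = 1/(8/13) = 13/8 ≈ 1.625.

e_ss = 1.625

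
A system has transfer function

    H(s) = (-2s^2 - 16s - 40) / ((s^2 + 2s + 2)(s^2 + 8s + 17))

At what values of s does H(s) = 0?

Set the numerator to zero: -2s^2 - 16s - 40 = 0, i.e. -2·(s^2 + 8s + 20) = 0.
Factoring: (s^2 + 8s + 20) = 0.

s = -4 ± 2j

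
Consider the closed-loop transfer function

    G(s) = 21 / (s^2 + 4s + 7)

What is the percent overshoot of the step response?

%OS ≈ 2.66%

Comparing s^2 + 4s + 7 to s^2 + 2ζωₙs + ωₙ²: ωₙ = √7 ≈ 2.646 rad/s and ζ = 4/(2·√7) ≈ 0.7559.
%OS = 100·exp(−πζ/√(1−ζ²)) = 100·exp(−π·0.7559/√(1−0.7559²)) ≈ 2.66%.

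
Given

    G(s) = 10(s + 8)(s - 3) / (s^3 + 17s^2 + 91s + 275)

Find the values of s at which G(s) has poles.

s = -3 ± 4j, -11

The poles are the roots of the denominator s^3 + 17s^2 + 91s + 275 = 0.
Trying s = -11: the polynomial evaluates to 0, so (s + 11) is a factor.
Dividing out leaves s^2 + 6s + 25 = 0.
The quadratic formula then gives s = -3 ± 4j.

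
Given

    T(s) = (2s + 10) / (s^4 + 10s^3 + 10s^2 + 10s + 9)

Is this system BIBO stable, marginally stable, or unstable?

The denominator s^4 + 10s^3 + 10s^2 + 10s + 9 factors as (s^2 + 1)(s + 9)(s + 1), giving poles at s = j, -j, -9, -1.
Since the simple pole(s) at s = ±j lie on the jω-axis with none in the right half-plane, the system is marginally stable.

marginally stable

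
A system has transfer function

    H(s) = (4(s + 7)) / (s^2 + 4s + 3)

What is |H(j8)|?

Substitute s = j8: numerator = 28 + j32, denominator = -61 + j32.
|H(j8)| = |28 + j32| / |-61 + j32| = 42.521 / 68.884 ≈ 0.6173.

|H(j8)| ≈ 0.6173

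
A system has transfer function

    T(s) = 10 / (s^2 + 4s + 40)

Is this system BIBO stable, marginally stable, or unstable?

The poles can be read from the denominator factors: s = -2 + 6j, -2 - 6j.
Since all poles lie strictly in the left half-plane, the system is stable.

stable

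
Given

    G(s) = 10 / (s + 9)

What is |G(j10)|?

|G(j10)| ≈ 0.7433

Substitute s = j10: numerator = 10, denominator = 9 + j10.
|G(j10)| = |10| / |9 + j10| = 10 / 13.454 ≈ 0.7433.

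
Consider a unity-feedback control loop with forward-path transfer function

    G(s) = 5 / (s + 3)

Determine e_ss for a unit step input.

e_ss = 0.3750

G(s) has no poles at the origin.
This is a Type 0 system. Kp = lim_{s→0} G(s) = 5/3.
e_ss = 1/(1 + Kp) = 1/(1 + 5/3) = 3/8 ≈ 0.3750.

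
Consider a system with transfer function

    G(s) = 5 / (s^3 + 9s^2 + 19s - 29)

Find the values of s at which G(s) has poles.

s = -5 ± 2j, 1

The poles are the roots of the denominator s^3 + 9s^2 + 19s - 29 = 0.
Trying s = 1: the polynomial evaluates to 0, so (s - 1) is a factor.
Dividing out leaves s^2 + 10s + 29 = 0.
The quadratic formula then gives s = -5 ± 2j.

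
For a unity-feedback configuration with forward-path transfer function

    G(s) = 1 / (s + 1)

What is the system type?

The denominator has no factor of s at the origin — no free integrator — so this is a Type 0 system.

Type 0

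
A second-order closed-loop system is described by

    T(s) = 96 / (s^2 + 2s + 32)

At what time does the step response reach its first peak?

t_p ≈ 0.5642 s

Comparing s^2 + 2s + 32 to s^2 + 2ζωₙs + ωₙ²: ωₙ = √32 ≈ 5.657 rad/s and ζ = 2/(2·√32) ≈ 0.1768.
ζωₙ = 2/2 = 1, so ω_d = ωₙ√(1−ζ²) = √(ωₙ² − (ζωₙ)²) = √(32 − 1²) = √31 ≈ 5.568 rad/s.
t_p = π/ω_d = π/5.568 ≈ 0.5642 s.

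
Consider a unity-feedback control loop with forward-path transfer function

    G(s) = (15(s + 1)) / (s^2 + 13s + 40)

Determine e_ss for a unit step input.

e_ss = 0.7273

G(s) has no poles at the origin.
This is a Type 0 system. Kp = lim_{s→0} G(s) = 15/40 = 3/8.
e_ss = 1/(1 + Kp) = 1/(1 + 3/8) = 8/11 ≈ 0.7273.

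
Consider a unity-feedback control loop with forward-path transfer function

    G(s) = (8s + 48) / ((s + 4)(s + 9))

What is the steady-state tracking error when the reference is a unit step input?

G(s) has no poles at the origin.
This is a Type 0 system. Kp = lim_{s→0} G(s) = 48/36 = 4/3.
e_ss = 1/(1 + Kp) = 1/(1 + 4/3) = 3/7 ≈ 0.4286.

e_ss = 0.4286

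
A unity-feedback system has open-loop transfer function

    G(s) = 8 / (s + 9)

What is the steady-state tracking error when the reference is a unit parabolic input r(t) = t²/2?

G(s) has no poles at the origin.
This is a Type 0 system; Ka = lim_{s→0} s^2·G(s) = 0, so the steady-state error for a parabola input is infinite.

e_ss = ∞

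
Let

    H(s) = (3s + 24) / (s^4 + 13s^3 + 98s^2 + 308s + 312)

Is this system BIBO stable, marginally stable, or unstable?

stable

The denominator s^4 + 13s^3 + 98s^2 + 308s + 312 factors as (s + 3)(s^2 + 8s + 52)(s + 2), giving poles at s = -3, -4 ± 6j, -2.
Since all poles lie strictly in the left half-plane, the system is stable.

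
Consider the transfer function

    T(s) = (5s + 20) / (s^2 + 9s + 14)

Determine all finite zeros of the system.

s = -4

Set the numerator to zero: 5s + 20 = 0, i.e. 5·(s + 4) = 0.
So s = -4.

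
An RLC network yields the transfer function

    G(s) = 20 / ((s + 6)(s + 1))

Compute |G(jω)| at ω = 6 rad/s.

Substitute s = j6: numerator = 20, denominator = -30 + j42.
|G(j6)| = |20| / |-30 + j42| = 20 / 51.614 ≈ 0.3875.

|G(j6)| ≈ 0.3875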